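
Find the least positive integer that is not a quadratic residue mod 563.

(2/563) = −1, so 2 is the smallest positive non-residue mod 563.

2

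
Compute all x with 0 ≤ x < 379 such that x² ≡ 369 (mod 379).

Since 379 ≡ 3 (mod 4), a square root of 369 is 369^((379+1)/4) = 369^95 mod 379.
Repeated squaring: 369^2≡100, 369^4≡146, 369^8≡92, 369^16≡126, 369^32≡337, 369^64≡248 (mod 379).
369^95 = 369^(64+16+8+4+2+1) ≡ 132 (mod 379).
Check: 132² = 17424 ≡ 369 (mod 379). The two roots are 132 and 247.

132, 247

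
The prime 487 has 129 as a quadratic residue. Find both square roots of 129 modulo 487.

Since 487 ≡ 3 (mod 4), a square root of 129 is 129^((487+1)/4) = 129^122 mod 487.
Repeated squaring: 129^2≡83, 129^4≡71, 129^8≡171, 129^16≡21, 129^32≡441, 129^64≡168 (mod 487).
129^122 = 129^(64+32+16+8+2) ≡ 89 (mod 487).
Check: 89² = 7921 ≡ 129 (mod 487). The two roots are 89 and 398.

89, 398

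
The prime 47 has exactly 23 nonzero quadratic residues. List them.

1,2,3,4,6,7,8,9,12,14,16,17,18,21,24,25,27,28,32,34,36,37,42

Square k = 1,…,23 (k and 47−k give the same square):
1²=1, 2²=4, 3²=9, 4²=16, 5²=25, 6²=36, 7²≡2, 8²≡17, 9²≡34, 10²≡6, 11²≡27, 12²≡3, 13²≡28, 14²≡8, 15²≡37, 16²≡21, 17²≡7, 18²≡42, 19²≡32, 20²≡24, 21²≡18, 22²≡14, 23²≡12 (mod 47).
So the quadratic residues mod 47 are {1, 2, 3, 4, 6, 7, 8, 9, 12, 14, 16, 17, 18, 21, 24, 25, 27, 28, 32, 34, 36, 37, 42}.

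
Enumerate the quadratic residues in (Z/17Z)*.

Square k = 1,…,8 (k and 17−k give the same square):
1²=1, 2²=4, 3²=9, 4²=16, 5²≡8, 6²≡2, 7²≡15, 8²≡13 (mod 17).
So the quadratic residues mod 17 are {1, 2, 4, 8, 9, 13, 15, 16}.

1, 2, 4, 8, 9, 13, 15, 16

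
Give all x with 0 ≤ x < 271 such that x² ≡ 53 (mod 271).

18, 253

Since 271 ≡ 3 (mod 4), a square root of 53 is 53^((271+1)/4) = 53^68 mod 271.
Repeated squaring: 53^2≡99, 53^4≡45, 53^8≡128, 53^16≡124, 53^32≡200, 53^64≡163 (mod 271).
53^68 = 53^(64+4) ≡ 18 (mod 271).
Check: 18² = 324 ≡ 53 (mod 271). The two roots are 18 and 253.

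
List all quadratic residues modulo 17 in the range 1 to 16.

Square k = 1,…,8 (k and 17−k give the same square):
1²=1, 2²=4, 3²=9, 4²=16, 5²≡8, 6²≡2, 7²≡15, 8²≡13 (mod 17).
So the quadratic residues mod 17 are {1, 2, 4, 8, 9, 13, 15, 16}.

1, 2, 4, 8, 9, 13, 15, 16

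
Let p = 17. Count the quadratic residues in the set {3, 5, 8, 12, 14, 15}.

2

(3/17) = -1 → non-residue.
(5/17) = -1 → non-residue.
(8/17) = +1 → QR.
(12/17) = -1 → non-residue.
(14/17) = -1 → non-residue.
(15/17) = +1 → QR.
Total quadratic residues among the 6: 2.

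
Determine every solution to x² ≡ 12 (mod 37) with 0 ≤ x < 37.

7, 30

37 ≡ 1 (mod 4), so we find a root by search.
Trying successive values, 7² = 49 ≡ 12 (mod 37). The other root is 37 − 7 = 30.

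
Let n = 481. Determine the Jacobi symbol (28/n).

Pull out 2^2: since 481 ≡ 1 (mod 8), (2/481) = +1, so (2/481)^2 = +1.
Reciprocity: 7 ≡ 3 and 481 ≡ 1 (mod 4), so (7/481) = +(481/7).
Reduce top mod 7: now compute (5/7).
Reciprocity: 5 ≡ 1 and 7 ≡ 3 (mod 4), so (5/7) = +(7/5).
Reduce top mod 5: now compute (2/5).
Pull out 2: since 5 ≡ 5 (mod 8), (2/5) = -1.
Reached (1/5) = 1. Collecting the sign flips along the way, the symbol is -1.

-1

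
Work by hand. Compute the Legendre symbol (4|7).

1

Euler's criterion: (4/7) ≡ 4^3 (mod 7).
4^2 ≡ 2 (mod 7)
4^3 = 4^(2+1) ≡ 1 (mod 7).
Result is 1, so (4/7) = 1.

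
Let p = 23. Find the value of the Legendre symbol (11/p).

-1

Reciprocity: 11 ≡ 3 and 23 ≡ 3 (mod 4), so (11/23) = −(23/11).
Reduce top mod 11: now compute (1/11).
Reached (1/11) = 1. Collecting the sign flips along the way, the symbol is -1.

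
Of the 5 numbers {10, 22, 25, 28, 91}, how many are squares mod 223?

2

(10/223) = -1 → non-residue.
(22/223) = -1 → non-residue.
(25/223) = +1 → QR.
(28/223) = +1 → QR.
(91/223) = -1 → non-residue.
Total quadratic residues among the 5: 2.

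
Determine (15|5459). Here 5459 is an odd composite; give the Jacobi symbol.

1

Reciprocity: 15 ≡ 3 and 5459 ≡ 3 (mod 4), so (15/5459) = −(5459/15).
Reduce top mod 15: now compute (14/15).
Pull out 2: since 15 ≡ 7 (mod 8), (2/15) = +1.
Reciprocity: 7 ≡ 3 and 15 ≡ 3 (mod 4), so (7/15) = −(15/7).
Reduce top mod 7: now compute (1/7).
Reached (1/7) = 1. Collecting the sign flips along the way, the symbol is +1.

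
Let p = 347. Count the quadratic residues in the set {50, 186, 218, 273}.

0

(50/347) = -1 → non-residue.
(186/347) = -1 → non-residue.
(218/347) = -1 → non-residue.
(273/347) = -1 → non-residue.
Total quadratic residues among the 4: 0.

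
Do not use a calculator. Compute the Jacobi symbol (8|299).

Pull out 2^3: since 299 ≡ 3 (mod 8), (2/299) = -1, so (2/299)^3 = -1.
Reached (1/299) = 1. Collecting the sign flips along the way, the symbol is -1.

-1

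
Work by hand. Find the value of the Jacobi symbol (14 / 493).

Pull out 2: since 493 ≡ 5 (mod 8), (2/493) = -1.
Reciprocity: 7 ≡ 3 and 493 ≡ 1 (mod 4), so (7/493) = +(493/7).
Reduce top mod 7: now compute (3/7).
Reciprocity: 3 ≡ 3 and 7 ≡ 3 (mod 4), so (3/7) = −(7/3).
Reduce top mod 3: now compute (1/3).
Reached (1/3) = 1. Collecting the sign flips along the way, the symbol is +1.

1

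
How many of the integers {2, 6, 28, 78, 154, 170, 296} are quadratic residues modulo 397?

2

(2/397) = -1 → non-residue.
(6/397) = -1 → non-residue.
(28/397) = -1 → non-residue.
(78/397) = +1 → QR.
(154/397) = +1 → QR.
(170/397) = -1 → non-residue.
(296/397) = -1 → non-residue.
Total quadratic residues among the 7: 2.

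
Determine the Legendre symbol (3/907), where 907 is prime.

-1

Reciprocity: 3 ≡ 3 and 907 ≡ 3 (mod 4), so (3/907) = −(907/3).
Reduce top mod 3: now compute (1/3).
Reached (1/3) = 1. Collecting the sign flips along the way, the symbol is -1.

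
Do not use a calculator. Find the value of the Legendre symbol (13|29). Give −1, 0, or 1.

1

Reciprocity: 13 ≡ 1 and 29 ≡ 1 (mod 4), so (13/29) = +(29/13).
Reduce top mod 13: now compute (3/13).
Reciprocity: 3 ≡ 3 and 13 ≡ 1 (mod 4), so (3/13) = +(13/3).
Reduce top mod 3: now compute (1/3).
Reached (1/3) = 1. Collecting the sign flips along the way, the symbol is +1.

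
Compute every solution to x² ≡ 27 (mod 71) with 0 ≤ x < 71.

Since 71 ≡ 3 (mod 4), a square root of 27 is 27^((71+1)/4) = 27^18 mod 71.
Repeated squaring: 27^2≡19, 27^4≡6, 27^8≡36, 27^16≡18 (mod 71).
27^18 = 27^(16+2) ≡ 58 (mod 71).
Check: 58² = 3364 ≡ 27 (mod 71). The two roots are 13 and 58.

13, 58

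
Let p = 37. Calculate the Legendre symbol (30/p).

1

Pull out 2: since 37 ≡ 5 (mod 8), (2/37) = -1.
Reciprocity: 15 ≡ 3 and 37 ≡ 1 (mod 4), so (15/37) = +(37/15).
Reduce top mod 15: now compute (7/15).
Reciprocity: 7 ≡ 3 and 15 ≡ 3 (mod 4), so (7/15) = −(15/7).
Reduce top mod 7: now compute (1/7).
Reached (1/7) = 1. Collecting the sign flips along the way, the symbol is +1.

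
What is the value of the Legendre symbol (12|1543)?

Pull out 2^2: since 1543 ≡ 7 (mod 8), (2/1543) = +1, so (2/1543)^2 = +1.
Reciprocity: 3 ≡ 3 and 1543 ≡ 3 (mod 4), so (3/1543) = −(1543/3).
Reduce top mod 3: now compute (1/3).
Reached (1/3) = 1. Collecting the sign flips along the way, the symbol is -1.

-1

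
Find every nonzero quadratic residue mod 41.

Square k = 1,…,20 (k and 41−k give the same square):
1²=1, 2²=4, 3²=9, 4²=16, 5²=25, 6²=36, 7²≡8, 8²≡23, 9²≡40, 10²≡18, 11²≡39, 12²≡21, 13²≡5, 14²≡32, 15²≡20, 16²≡10, 17²≡2, 18²≡37, 19²≡33, 20²≡31 (mod 41).
So the quadratic residues mod 41 are {1, 2, 4, 5, 8, 9, 10, 16, 18, 20, 21, 23, 25, 31, 32, 33, 36, 37, 39, 40}.

1, 2, 4, 5, 8, 9, 10, 16, 18, 20, 21, 23, 25, 31, 32, 33, 36, 37, 39, 40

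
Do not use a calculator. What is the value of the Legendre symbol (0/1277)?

0

Top reduces to 0: gcd > 1, so the symbol is 0.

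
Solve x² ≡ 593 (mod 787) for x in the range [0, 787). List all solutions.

83, 704

Since 787 ≡ 3 (mod 4), a square root of 593 is 593^((787+1)/4) = 593^197 mod 787.
Repeated squaring: 593^2≡647, 593^4≡712, 593^8≡116, 593^16≡77, 593^32≡420, 593^64≡112, 593^128≡739 (mod 787).
593^197 = 593^(128+64+4+1) ≡ 704 (mod 787).
Check: 704² = 495616 ≡ 593 (mod 787). The two roots are 83 and 704.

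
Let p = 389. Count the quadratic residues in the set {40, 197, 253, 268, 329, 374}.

(40/389) = -1 → non-residue.
(197/389) = -1 → non-residue.
(253/389) = -1 → non-residue.
(268/389) = +1 → QR.
(329/389) = -1 → non-residue.
(374/389) = -1 → non-residue.
Total quadratic residues among the 6: 1.

1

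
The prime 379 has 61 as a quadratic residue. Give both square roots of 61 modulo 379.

Since 379 ≡ 3 (mod 4), a square root of 61 is 61^((379+1)/4) = 61^95 mod 379.
Repeated squaring: 61^2≡310, 61^4≡213, 61^8≡268, 61^16≡193, 61^32≡107, 61^64≡79 (mod 379).
61^95 = 61^(64+16+8+4+2+1) ≡ 151 (mod 379).
Check: 151² = 22801 ≡ 61 (mod 379). The two roots are 151 and 228.

151, 228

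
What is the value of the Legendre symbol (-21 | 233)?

First reduce: -21 ≡ 212 (mod 233).
Pull out 2^2: since 233 ≡ 1 (mod 8), (2/233) = +1, so (2/233)^2 = +1.
Reciprocity: 53 ≡ 1 and 233 ≡ 1 (mod 4), so (53/233) = +(233/53).
Reduce top mod 53: now compute (21/53).
Reciprocity: 21 ≡ 1 and 53 ≡ 1 (mod 4), so (21/53) = +(53/21).
Reduce top mod 21: now compute (11/21).
Reciprocity: 11 ≡ 3 and 21 ≡ 1 (mod 4), so (11/21) = +(21/11).
Reduce top mod 11: now compute (10/11).
Pull out 2: since 11 ≡ 3 (mod 8), (2/11) = -1.
Reciprocity: 5 ≡ 1 and 11 ≡ 3 (mod 4), so (5/11) = +(11/5).
Reduce top mod 5: now compute (1/5).
Reached (1/5) = 1. Collecting the sign flips along the way, the symbol is -1.

-1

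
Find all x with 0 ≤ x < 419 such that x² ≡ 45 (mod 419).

Since 419 ≡ 3 (mod 4), a square root of 45 is 45^((419+1)/4) = 45^105 mod 419.
Repeated squaring: 45^2≡349, 45^4≡291, 45^8≡43, 45^16≡173, 45^32≡180, 45^64≡137 (mod 419).
45^105 = 45^(64+32+8+1) ≡ 123 (mod 419).
Check: 123² = 15129 ≡ 45 (mod 419). The two roots are 123 and 296.

123, 296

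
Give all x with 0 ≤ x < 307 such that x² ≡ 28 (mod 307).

86, 221

Since 307 ≡ 3 (mod 4), a square root of 28 is 28^((307+1)/4) = 28^77 mod 307.
Repeated squaring: 28^2≡170, 28^4≡42, 28^8≡229, 28^16≡251, 28^32≡66, 28^64≡58 (mod 307).
28^77 = 28^(64+8+4+1) ≡ 86 (mod 307).
Check: 86² = 7396 ≡ 28 (mod 307). The two roots are 86 and 221.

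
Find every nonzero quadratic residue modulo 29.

1, 4, 5, 6, 7, 9, 13, 16, 20, 22, 23, 24, 25, 28

Square k = 1,…,14 (k and 29−k give the same square):
1²=1, 2²=4, 3²=9, 4²=16, 5²=25, 6²≡7, 7²≡20, 8²≡6, 9²≡23, 10²≡13, 11²≡5, 12²≡28, 13²≡24, 14²≡22 (mod 29).
So the quadratic residues mod 29 are {1, 4, 5, 6, 7, 9, 13, 16, 20, 22, 23, 24, 25, 28}.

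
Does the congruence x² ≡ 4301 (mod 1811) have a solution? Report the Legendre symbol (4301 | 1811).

First reduce: 4301 ≡ 679 (mod 1811).
Reciprocity: 679 ≡ 3 and 1811 ≡ 3 (mod 4), so (679/1811) = −(1811/679).
Reduce top mod 679: now compute (453/679).
Reciprocity: 453 ≡ 1 and 679 ≡ 3 (mod 4), so (453/679) = +(679/453).
Reduce top mod 453: now compute (226/453).
Pull out 2: since 453 ≡ 5 (mod 8), (2/453) = -1.
Reciprocity: 113 ≡ 1 and 453 ≡ 1 (mod 4), so (113/453) = +(453/113).
Reduce top mod 113: now compute (1/113).
Reached (1/113) = 1. Collecting the sign flips along the way, the symbol is +1.

1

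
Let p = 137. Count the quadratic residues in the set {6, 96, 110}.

0

(6/137) = -1 → non-residue.
(96/137) = -1 → non-residue.
(110/137) = -1 → non-residue.
Total quadratic residues among the 3: 0.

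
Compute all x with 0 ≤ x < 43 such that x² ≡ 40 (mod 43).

Since 43 ≡ 3 (mod 4), a square root of 40 is 40^((43+1)/4) = 40^11 mod 43.
Repeated squaring: 40^2≡9, 40^4≡38, 40^8≡25 (mod 43).
40^11 = 40^(8+2+1) ≡ 13 (mod 43).
Check: 13² = 169 ≡ 40 (mod 43). The two roots are 13 and 30.

13, 30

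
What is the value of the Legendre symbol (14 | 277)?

Euler's criterion: (14/277) ≡ 14^138 (mod 277).
14^2 ≡ 196 (mod 277)
14^4 ≡ 190 (mod 277)
14^8 ≡ 90 (mod 277)
14^16 ≡ 67 (mod 277)
14^32 ≡ 57 (mod 277)
14^64 ≡ 202 (mod 277)
14^128 ≡ 85 (mod 277)
14^138 = 14^(128+8+2) ≡ 276 (mod 277).
Result is 276 ≡ −1, so (14/277) = −1.

-1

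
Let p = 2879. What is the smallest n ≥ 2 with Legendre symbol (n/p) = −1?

7

(2/2879) = +1, so 2 is a residue.
(3/2879) = +1, so 3 is a residue.
(4/2879) = +1, so 4 is a residue.
(5/2879) = +1, so 5 is a residue.
(6/2879) = +1, so 6 is a residue.
(7/2879) = −1, so 7 is the smallest positive non-residue mod 2879.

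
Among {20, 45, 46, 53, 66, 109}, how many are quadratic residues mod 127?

(20/127) = -1 → non-residue.
(45/127) = -1 → non-residue.
(46/127) = -1 → non-residue.
(53/127) = -1 → non-residue.
(66/127) = -1 → non-residue.
(109/127) = -1 → non-residue.
Total quadratic residues among the 6: 0.

0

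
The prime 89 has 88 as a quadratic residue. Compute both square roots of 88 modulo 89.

34, 55

89 ≡ 1 (mod 4), so we find a root by search.
Trying successive values, 34² = 1156 ≡ 88 (mod 89). The other root is 89 − 34 = 55.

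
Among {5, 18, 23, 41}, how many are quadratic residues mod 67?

(5/67) = -1 → non-residue.
(18/67) = -1 → non-residue.
(23/67) = +1 → QR.
(41/67) = -1 → non-residue.
Total quadratic residues among the 4: 1.

1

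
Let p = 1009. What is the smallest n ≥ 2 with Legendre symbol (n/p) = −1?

11

(2/1009) = +1, so 2 is a residue.
(3/1009) = +1, so 3 is a residue.
(4/1009) = +1, so 4 is a residue.
(5/1009) = +1, so 5 is a residue.
(6/1009) = +1, so 6 is a residue.
(7/1009) = +1, so 7 is a residue.
(8/1009) = +1, so 8 is a residue.
(9/1009) = +1, so 9 is a residue.
(10/1009) = +1, so 10 is a residue.
(11/1009) = −1, so 11 is the smallest positive non-residue mod 1009.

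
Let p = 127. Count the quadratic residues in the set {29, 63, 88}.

1

(29/127) = -1 → non-residue.
(63/127) = -1 → non-residue.
(88/127) = +1 → QR.
Total quadratic residues among the 3: 1.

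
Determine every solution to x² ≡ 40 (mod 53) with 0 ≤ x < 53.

26, 27

53 ≡ 1 (mod 4), so we find a root by search.
Trying successive values, 26² = 676 ≡ 40 (mod 53). The other root is 53 − 26 = 27.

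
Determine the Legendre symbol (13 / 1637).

1

Reciprocity: 13 ≡ 1 and 1637 ≡ 1 (mod 4), so (13/1637) = +(1637/13).
Reduce top mod 13: now compute (12/13).
Pull out 2^2: since 13 ≡ 5 (mod 8), (2/13) = -1, so (2/13)^2 = +1.
Reciprocity: 3 ≡ 3 and 13 ≡ 1 (mod 4), so (3/13) = +(13/3).
Reduce top mod 3: now compute (1/3).
Reached (1/3) = 1. Collecting the sign flips along the way, the symbol is +1.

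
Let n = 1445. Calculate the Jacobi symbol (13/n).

-1

Reciprocity: 13 ≡ 1 and 1445 ≡ 1 (mod 4), so (13/1445) = +(1445/13).
Reduce top mod 13: now compute (2/13).
Pull out 2: since 13 ≡ 5 (mod 8), (2/13) = -1.
Reached (1/13) = 1. Collecting the sign flips along the way, the symbol is -1.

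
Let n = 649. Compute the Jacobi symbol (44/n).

0

Pull out 2^2: since 649 ≡ 1 (mod 8), (2/649) = +1, so (2/649)^2 = +1.
Reciprocity: 11 ≡ 3 and 649 ≡ 1 (mod 4), so (11/649) = +(649/11).
Reduce top mod 11: now compute (0/11).
Top reduces to 0: gcd > 1, so the symbol is 0.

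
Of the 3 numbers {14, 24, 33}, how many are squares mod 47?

2

(14/47) = +1 → QR.
(24/47) = +1 → QR.
(33/47) = -1 → non-residue.
Total quadratic residues among the 3: 2.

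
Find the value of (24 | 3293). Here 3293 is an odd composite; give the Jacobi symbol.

1

Pull out 2^3: since 3293 ≡ 5 (mod 8), (2/3293) = -1, so (2/3293)^3 = -1.
Reciprocity: 3 ≡ 3 and 3293 ≡ 1 (mod 4), so (3/3293) = +(3293/3).
Reduce top mod 3: now compute (2/3).
Pull out 2: since 3 ≡ 3 (mod 8), (2/3) = -1.
Reached (1/3) = 1. Collecting the sign flips along the way, the symbol is +1.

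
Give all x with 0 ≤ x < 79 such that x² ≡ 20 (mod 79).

Since 79 ≡ 3 (mod 4), a square root of 20 is 20^((79+1)/4) = 20^20 mod 79.
Repeated squaring: 20^2≡5, 20^4≡25, 20^8≡72, 20^16≡49 (mod 79).
20^20 = 20^(16+4) ≡ 40 (mod 79).
Check: 40² = 1600 ≡ 20 (mod 79). The two roots are 39 and 40.

39, 40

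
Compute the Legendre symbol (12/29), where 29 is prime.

-1

Euler's criterion: (12/29) ≡ 12^14 (mod 29).
12^2 ≡ 28 (mod 29)
12^4 ≡ 1 (mod 29)
12^8 ≡ 1 (mod 29)
12^14 = 12^(8+4+2) ≡ 28 (mod 29).
Result is 28 ≡ −1, so (12/29) = −1.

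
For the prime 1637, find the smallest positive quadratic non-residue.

2

(2/1637) = −1, so 2 is the smallest positive non-residue mod 1637.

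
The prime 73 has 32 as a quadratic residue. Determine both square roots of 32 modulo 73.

18, 55

73 ≡ 1 (mod 4), so we find a root by search.
Trying successive values, 18² = 324 ≡ 32 (mod 73). The other root is 73 − 18 = 55.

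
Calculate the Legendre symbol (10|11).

-1

Euler's criterion: (10/11) ≡ 10^5 (mod 11).
10^2 ≡ 1 (mod 11)
10^4 ≡ 1 (mod 11)
10^5 = 10^(4+1) ≡ 10 (mod 11).
Result is 10 ≡ −1, so (10/11) = −1.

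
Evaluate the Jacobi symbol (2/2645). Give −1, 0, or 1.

-1

Pull out 2: since 2645 ≡ 5 (mod 8), (2/2645) = -1.
Reached (1/2645) = 1. Collecting the sign flips along the way, the symbol is -1.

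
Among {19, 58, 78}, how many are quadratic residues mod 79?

1

(19/79) = +1 → QR.
(58/79) = -1 → non-residue.
(78/79) = -1 → non-residue.
Total quadratic residues among the 3: 1.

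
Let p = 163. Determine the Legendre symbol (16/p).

1

Pull out 2^4: since 163 ≡ 3 (mod 8), (2/163) = -1, so (2/163)^4 = +1.
Reached (1/163) = 1. Collecting the sign flips along the way, the symbol is +1.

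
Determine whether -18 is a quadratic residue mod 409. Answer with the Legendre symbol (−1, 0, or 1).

1

Euler's criterion: (-18/409) ≡ 391^204 (mod 409).
391^2 ≡ 324 (mod 409)
391^4 ≡ 272 (mod 409)
391^8 ≡ 364 (mod 409)
391^16 ≡ 389 (mod 409)
391^32 ≡ 400 (mod 409)
391^64 ≡ 81 (mod 409)
391^128 ≡ 17 (mod 409)
391^204 = 391^(128+64+8+4) ≡ 1 (mod 409).
Result is 1, so (-18/409) = 1.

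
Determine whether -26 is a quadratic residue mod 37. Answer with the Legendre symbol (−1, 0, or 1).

1

Euler's criterion: (-26/37) ≡ 11^18 (mod 37).
11^2 ≡ 10 (mod 37)
11^4 ≡ 26 (mod 37)
11^8 ≡ 10 (mod 37)
11^16 ≡ 26 (mod 37)
11^18 = 11^(16+2) ≡ 1 (mod 37).
Result is 1, so (-26/37) = 1.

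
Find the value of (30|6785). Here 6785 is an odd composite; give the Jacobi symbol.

0

Pull out 2: since 6785 ≡ 1 (mod 8), (2/6785) = +1.
Reciprocity: 15 ≡ 3 and 6785 ≡ 1 (mod 4), so (15/6785) = +(6785/15).
Reduce top mod 15: now compute (5/15).
Reciprocity: 5 ≡ 1 and 15 ≡ 3 (mod 4), so (5/15) = +(15/5).
Reduce top mod 5: now compute (0/5).
Top reduces to 0: gcd > 1, so the symbol is 0.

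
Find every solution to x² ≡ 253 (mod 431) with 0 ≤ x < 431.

Since 431 ≡ 3 (mod 4), a square root of 253 is 253^((431+1)/4) = 253^108 mod 431.
Repeated squaring: 253^2≡221, 253^4≡138, 253^8≡80, 253^16≡366, 253^32≡346, 253^64≡329 (mod 431).
253^108 = 253^(64+32+8+4) ≡ 320 (mod 431).
Check: 320² = 102400 ≡ 253 (mod 431). The two roots are 111 and 320.

111, 320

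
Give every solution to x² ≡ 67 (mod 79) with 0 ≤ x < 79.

Since 79 ≡ 3 (mod 4), a square root of 67 is 67^((79+1)/4) = 67^20 mod 79.
Repeated squaring: 67^2≡65, 67^4≡38, 67^8≡22, 67^16≡10 (mod 79).
67^20 = 67^(16+4) ≡ 64 (mod 79).
Check: 64² = 4096 ≡ 67 (mod 79). The two roots are 15 and 64.

15, 64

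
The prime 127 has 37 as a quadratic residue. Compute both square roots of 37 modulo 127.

Since 127 ≡ 3 (mod 4), a square root of 37 is 37^((127+1)/4) = 37^32 mod 127.
Repeated squaring: 37^2≡99, 37^4≡22, 37^8≡103, 37^16≡68, 37^32≡52 (mod 127).
37^32 = 37^(32) ≡ 52 (mod 127).
Check: 52² = 2704 ≡ 37 (mod 127). The two roots are 52 and 75.

52, 75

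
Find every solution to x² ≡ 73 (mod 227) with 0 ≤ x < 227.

46, 181

Since 227 ≡ 3 (mod 4), a square root of 73 is 73^((227+1)/4) = 73^57 mod 227.
Repeated squaring: 73^2≡108, 73^4≡87, 73^8≡78, 73^16≡182, 73^32≡209 (mod 227).
73^57 = 73^(32+16+8+1) ≡ 181 (mod 227).
Check: 181² = 32761 ≡ 73 (mod 227). The two roots are 46 and 181.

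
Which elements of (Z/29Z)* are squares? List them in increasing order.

Square k = 1,…,14 (k and 29−k give the same square):
1²=1, 2²=4, 3²=9, 4²=16, 5²=25, 6²≡7, 7²≡20, 8²≡6, 9²≡23, 10²≡13, 11²≡5, 12²≡28, 13²≡24, 14²≡22 (mod 29).
So the quadratic residues mod 29 are {1, 4, 5, 6, 7, 9, 13, 16, 20, 22, 23, 24, 25, 28}.

1, 4, 5, 6, 7, 9, 13, 16, 20, 22, 23, 24, 25, 28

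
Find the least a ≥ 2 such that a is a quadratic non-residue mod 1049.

3

(2/1049) = +1, so 2 is a residue.
(3/1049) = −1, so 3 is the smallest positive non-residue mod 1049.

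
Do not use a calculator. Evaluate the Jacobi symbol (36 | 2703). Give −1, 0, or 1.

Pull out 2^2: since 2703 ≡ 7 (mod 8), (2/2703) = +1, so (2/2703)^2 = +1.
Reciprocity: 9 ≡ 1 and 2703 ≡ 3 (mod 4), so (9/2703) = +(2703/9).
Reduce top mod 9: now compute (3/9).
Reciprocity: 3 ≡ 3 and 9 ≡ 1 (mod 4), so (3/9) = +(9/3).
Reduce top mod 3: now compute (0/3).
Top reduces to 0: gcd > 1, so the symbol is 0.

0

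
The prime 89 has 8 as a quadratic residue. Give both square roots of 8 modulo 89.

89 ≡ 1 (mod 4), so we find a root by search.
Trying successive values, 39² = 1521 ≡ 8 (mod 89). The other root is 89 − 39 = 50.

39, 50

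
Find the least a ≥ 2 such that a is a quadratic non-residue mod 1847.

(2/1847) = +1, so 2 is a residue.
(3/1847) = +1, so 3 is a residue.
(4/1847) = +1, so 4 is a residue.
(5/1847) = −1, so 5 is the smallest positive non-residue mod 1847.

5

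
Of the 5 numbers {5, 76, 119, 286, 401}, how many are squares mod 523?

(5/523) = -1 → non-residue.
(76/523) = +1 → QR.
(119/523) = +1 → QR.
(286/523) = -1 → non-residue.
(401/523) = -1 → non-residue.
Total quadratic residues among the 5: 2.

2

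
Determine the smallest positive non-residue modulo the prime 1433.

(2/1433) = +1, so 2 is a residue.
(3/1433) = −1, so 3 is the smallest positive non-residue mod 1433.

3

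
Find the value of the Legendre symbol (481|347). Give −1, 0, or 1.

Euler's criterion: (481/347) ≡ 134^173 (mod 347).
134^2 ≡ 259 (mod 347)
134^4 ≡ 110 (mod 347)
134^8 ≡ 302 (mod 347)
134^16 ≡ 290 (mod 347)
134^32 ≡ 126 (mod 347)
134^64 ≡ 261 (mod 347)
134^128 ≡ 109 (mod 347)
134^173 = 134^(128+32+8+4+1) ≡ 346 (mod 347).
Result is 346 ≡ −1, so (481/347) = −1.

-1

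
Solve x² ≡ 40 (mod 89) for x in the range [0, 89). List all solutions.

89 ≡ 1 (mod 4), so we find a root by search.
Trying successive values, 29² = 841 ≡ 40 (mod 89). The other root is 89 − 29 = 60.

29, 60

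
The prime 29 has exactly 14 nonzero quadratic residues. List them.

1 4 5 6 7 9 13 16 20 22 23 24 25 28

Square k = 1,…,14 (k and 29−k give the same square):
1²=1, 2²=4, 3²=9, 4²=16, 5²=25, 6²≡7, 7²≡20, 8²≡6, 9²≡23, 10²≡13, 11²≡5, 12²≡28, 13²≡24, 14²≡22 (mod 29).
So the quadratic residues mod 29 are {1, 4, 5, 6, 7, 9, 13, 16, 20, 22, 23, 24, 25, 28}.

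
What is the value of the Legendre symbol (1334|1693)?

-1

Pull out 2: since 1693 ≡ 5 (mod 8), (2/1693) = -1.
Reciprocity: 667 ≡ 3 and 1693 ≡ 1 (mod 4), so (667/1693) = +(1693/667).
Reduce top mod 667: now compute (359/667).
Reciprocity: 359 ≡ 3 and 667 ≡ 3 (mod 4), so (359/667) = −(667/359).
Reduce top mod 359: now compute (308/359).
Pull out 2^2: since 359 ≡ 7 (mod 8), (2/359) = +1, so (2/359)^2 = +1.
Reciprocity: 77 ≡ 1 and 359 ≡ 3 (mod 4), so (77/359) = +(359/77).
Reduce top mod 77: now compute (51/77).
Reciprocity: 51 ≡ 3 and 77 ≡ 1 (mod 4), so (51/77) = +(77/51).
Reduce top mod 51: now compute (26/51).
Pull out 2: since 51 ≡ 3 (mod 8), (2/51) = -1.
Reciprocity: 13 ≡ 1 and 51 ≡ 3 (mod 4), so (13/51) = +(51/13).
Reduce top mod 13: now compute (12/13).
Pull out 2^2: since 13 ≡ 5 (mod 8), (2/13) = -1, so (2/13)^2 = +1.
Reciprocity: 3 ≡ 3 and 13 ≡ 1 (mod 4), so (3/13) = +(13/3).
Reduce top mod 3: now compute (1/3).
Reached (1/3) = 1. Collecting the sign flips along the way, the symbol is -1.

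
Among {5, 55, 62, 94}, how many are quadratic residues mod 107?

1

(5/107) = -1 → non-residue.
(55/107) = -1 → non-residue.
(62/107) = +1 → QR.
(94/107) = -1 → non-residue.
Total quadratic residues among the 4: 1.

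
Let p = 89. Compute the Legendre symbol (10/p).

1

Euler's criterion: (10/89) ≡ 10^44 (mod 89).
10^2 ≡ 11 (mod 89)
10^4 ≡ 32 (mod 89)
10^8 ≡ 45 (mod 89)
10^16 ≡ 67 (mod 89)
10^32 ≡ 39 (mod 89)
10^44 = 10^(32+8+4) ≡ 1 (mod 89).
Result is 1, so (10/89) = 1.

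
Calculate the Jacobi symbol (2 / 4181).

-1

Pull out 2: since 4181 ≡ 5 (mod 8), (2/4181) = -1.
Reached (1/4181) = 1. Collecting the sign flips along the way, the symbol is -1.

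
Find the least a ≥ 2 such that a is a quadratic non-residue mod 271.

(2/271) = +1, so 2 is a residue.
(3/271) = −1, so 3 is the smallest positive non-residue mod 271.

3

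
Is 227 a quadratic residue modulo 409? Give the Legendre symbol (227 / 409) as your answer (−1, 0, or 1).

1

Reciprocity: 227 ≡ 3 and 409 ≡ 1 (mod 4), so (227/409) = +(409/227).
Reduce top mod 227: now compute (182/227).
Pull out 2: since 227 ≡ 3 (mod 8), (2/227) = -1.
Reciprocity: 91 ≡ 3 and 227 ≡ 3 (mod 4), so (91/227) = −(227/91).
Reduce top mod 91: now compute (45/91).
Reciprocity: 45 ≡ 1 and 91 ≡ 3 (mod 4), so (45/91) = +(91/45).
Reduce top mod 45: now compute (1/45).
Reached (1/45) = 1. Collecting the sign flips along the way, the symbol is +1.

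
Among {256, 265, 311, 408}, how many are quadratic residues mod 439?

3

(256/439) = +1 → QR.
(265/439) = +1 → QR.
(311/439) = -1 → non-residue.
(408/439) = +1 → QR.
Total quadratic residues among the 4: 3.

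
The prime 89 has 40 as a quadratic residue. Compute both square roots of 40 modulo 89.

89 ≡ 1 (mod 4), so we find a root by search.
Trying successive values, 29² = 841 ≡ 40 (mod 89). The other root is 89 − 29 = 60.

29, 60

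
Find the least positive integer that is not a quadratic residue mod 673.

(2/673) = +1, so 2 is a residue.
(3/673) = +1, so 3 is a residue.
(4/673) = +1, so 4 is a residue.
(5/673) = −1, so 5 is the smallest positive non-residue mod 673.

5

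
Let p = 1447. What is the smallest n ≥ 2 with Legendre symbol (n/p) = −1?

3

(2/1447) = +1, so 2 is a residue.
(3/1447) = −1, so 3 is the smallest positive non-residue mod 1447.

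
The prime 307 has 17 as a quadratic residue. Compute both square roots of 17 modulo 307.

Since 307 ≡ 3 (mod 4), a square root of 17 is 17^((307+1)/4) = 17^77 mod 307.
Repeated squaring: 17^2≡289, 17^4≡17, 17^8≡289, 17^16≡17, 17^32≡289, 17^64≡17 (mod 307).
17^77 = 17^(64+8+4+1) ≡ 289 (mod 307).
Check: 289² = 83521 ≡ 17 (mod 307). The two roots are 18 and 289.

18, 289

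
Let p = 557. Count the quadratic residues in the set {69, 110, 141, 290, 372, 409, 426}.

(69/557) = +1 → QR.
(110/557) = -1 → non-residue.
(141/557) = +1 → QR.
(290/557) = +1 → QR.
(372/557) = +1 → QR.
(409/557) = -1 → non-residue.
(426/557) = +1 → QR.
Total quadratic residues among the 7: 5.

5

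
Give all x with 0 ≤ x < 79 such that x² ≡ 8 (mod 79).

18, 61

Since 79 ≡ 3 (mod 4), a square root of 8 is 8^((79+1)/4) = 8^20 mod 79.
Repeated squaring: 8^2≡64, 8^4≡67, 8^8≡65, 8^16≡38 (mod 79).
8^20 = 8^(16+4) ≡ 18 (mod 79).
Check: 18² = 324 ≡ 8 (mod 79). The two roots are 18 and 61.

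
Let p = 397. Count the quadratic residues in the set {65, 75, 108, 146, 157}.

3

(65/397) = +1 → QR.
(75/397) = +1 → QR.
(108/397) = +1 → QR.
(146/397) = -1 → non-residue.
(157/397) = -1 → non-residue.
Total quadratic residues among the 5: 3.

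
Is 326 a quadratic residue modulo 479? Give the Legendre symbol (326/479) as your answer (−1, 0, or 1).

1

Pull out 2: since 479 ≡ 7 (mod 8), (2/479) = +1.
Reciprocity: 163 ≡ 3 and 479 ≡ 3 (mod 4), so (163/479) = −(479/163).
Reduce top mod 163: now compute (153/163).
Reciprocity: 153 ≡ 1 and 163 ≡ 3 (mod 4), so (153/163) = +(163/153).
Reduce top mod 153: now compute (10/153).
Pull out 2: since 153 ≡ 1 (mod 8), (2/153) = +1.
Reciprocity: 5 ≡ 1 and 153 ≡ 1 (mod 4), so (5/153) = +(153/5).
Reduce top mod 5: now compute (3/5).
Reciprocity: 3 ≡ 3 and 5 ≡ 1 (mod 4), so (3/5) = +(5/3).
Reduce top mod 3: now compute (2/3).
Pull out 2: since 3 ≡ 3 (mod 8), (2/3) = -1.
Reached (1/3) = 1. Collecting the sign flips along the way, the symbol is +1.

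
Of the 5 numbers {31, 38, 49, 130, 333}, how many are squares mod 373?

5

(31/373) = +1 → QR.
(38/373) = +1 → QR.
(49/373) = +1 → QR.
(130/373) = +1 → QR.
(333/373) = +1 → QR.
Total quadratic residues among the 5: 5.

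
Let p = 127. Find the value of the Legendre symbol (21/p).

1

Reciprocity: 21 ≡ 1 and 127 ≡ 3 (mod 4), so (21/127) = +(127/21).
Reduce top mod 21: now compute (1/21).
Reached (1/21) = 1. Collecting the sign flips along the way, the symbol is +1.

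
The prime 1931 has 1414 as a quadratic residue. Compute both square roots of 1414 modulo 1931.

Since 1931 ≡ 3 (mod 4), a square root of 1414 is 1414^((1931+1)/4) = 1414^483 mod 1931.
Repeated squaring: 1414^2≡811, 1414^4≡1181, 1414^8≡579, 1414^16≡1178, 1414^32≡1226, 1414^64≡758, 1414^128≡1057, 1414^256≡1131 (mod 1931).
1414^483 = 1414^(256+128+64+32+2+1) ≡ 912 (mod 1931).
Check: 912² = 831744 ≡ 1414 (mod 1931). The two roots are 912 and 1019.

912, 1019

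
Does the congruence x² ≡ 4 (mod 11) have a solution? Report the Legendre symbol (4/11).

1

Pull out 2^2: since 11 ≡ 3 (mod 8), (2/11) = -1, so (2/11)^2 = +1.
Reached (1/11) = 1. Collecting the sign flips along the way, the symbol is +1.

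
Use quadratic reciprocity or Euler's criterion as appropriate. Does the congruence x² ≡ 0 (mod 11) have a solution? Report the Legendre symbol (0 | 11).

Top reduces to 0: gcd > 1, so the symbol is 0.

0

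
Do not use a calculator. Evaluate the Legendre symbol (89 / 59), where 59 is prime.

First reduce: 89 ≡ 30 (mod 59).
Pull out 2: since 59 ≡ 3 (mod 8), (2/59) = -1.
Reciprocity: 15 ≡ 3 and 59 ≡ 3 (mod 4), so (15/59) = −(59/15).
Reduce top mod 15: now compute (14/15).
Pull out 2: since 15 ≡ 7 (mod 8), (2/15) = +1.
Reciprocity: 7 ≡ 3 and 15 ≡ 3 (mod 4), so (7/15) = −(15/7).
Reduce top mod 7: now compute (1/7).
Reached (1/7) = 1. Collecting the sign flips along the way, the symbol is -1.

-1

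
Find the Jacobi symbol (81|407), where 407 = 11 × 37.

1

Reciprocity: 81 ≡ 1 and 407 ≡ 3 (mod 4), so (81/407) = +(407/81).
Reduce top mod 81: now compute (2/81).
Pull out 2: since 81 ≡ 1 (mod 8), (2/81) = +1.
Reached (1/81) = 1. Collecting the sign flips along the way, the symbol is +1.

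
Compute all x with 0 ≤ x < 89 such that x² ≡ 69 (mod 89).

43, 46

89 ≡ 1 (mod 4), so we find a root by search.
Trying successive values, 43² = 1849 ≡ 69 (mod 89). The other root is 89 − 43 = 46.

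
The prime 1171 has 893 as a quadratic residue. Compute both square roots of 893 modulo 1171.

561, 610

Since 1171 ≡ 3 (mod 4), a square root of 893 is 893^((1171+1)/4) = 893^293 mod 1171.
Repeated squaring: 893^2≡1169, 893^4≡4, 893^8≡16, 893^16≡256, 893^32≡1131, 893^64≡429, 893^128≡194, 893^256≡164 (mod 1171).
893^293 = 893^(256+32+4+1) ≡ 561 (mod 1171).
Check: 561² = 314721 ≡ 893 (mod 1171). The two roots are 561 and 610.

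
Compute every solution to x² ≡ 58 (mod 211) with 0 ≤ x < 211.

67, 144

Since 211 ≡ 3 (mod 4), a square root of 58 is 58^((211+1)/4) = 58^53 mod 211.
Repeated squaring: 58^2≡199, 58^4≡144, 58^8≡58, 58^16≡199, 58^32≡144 (mod 211).
58^53 = 58^(32+16+4+1) ≡ 144 (mod 211).
Check: 144² = 20736 ≡ 58 (mod 211). The two roots are 67 and 144.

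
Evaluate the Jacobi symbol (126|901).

1

Pull out 2: since 901 ≡ 5 (mod 8), (2/901) = -1.
Reciprocity: 63 ≡ 3 and 901 ≡ 1 (mod 4), so (63/901) = +(901/63).
Reduce top mod 63: now compute (19/63).
Reciprocity: 19 ≡ 3 and 63 ≡ 3 (mod 4), so (19/63) = −(63/19).
Reduce top mod 19: now compute (6/19).
Pull out 2: since 19 ≡ 3 (mod 8), (2/19) = -1.
Reciprocity: 3 ≡ 3 and 19 ≡ 3 (mod 4), so (3/19) = −(19/3).
Reduce top mod 3: now compute (1/3).
Reached (1/3) = 1. Collecting the sign flips along the way, the symbol is +1.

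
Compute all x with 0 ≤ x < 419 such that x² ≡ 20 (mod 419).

82, 337

Since 419 ≡ 3 (mod 4), a square root of 20 is 20^((419+1)/4) = 20^105 mod 419.
Repeated squaring: 20^2≡400, 20^4≡361, 20^8≡12, 20^16≡144, 20^32≡205, 20^64≡125 (mod 419).
20^105 = 20^(64+32+8+1) ≡ 337 (mod 419).
Check: 337² = 113569 ≡ 20 (mod 419). The two roots are 82 and 337.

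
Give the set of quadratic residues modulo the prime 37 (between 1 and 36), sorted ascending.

1, 3, 4, 7, 9, 10, 11, 12, 16, 21, 25, 26, 27, 28, 30, 33, 34, 36

Square k = 1,…,18 (k and 37−k give the same square):
1²=1, 2²=4, 3²=9, 4²=16, 5²=25, 6²=36, 7²≡12, 8²≡27, 9²≡7, 10²≡26, 11²≡10, 12²≡33, 13²≡21, 14²≡11, 15²≡3, 16²≡34, 17²≡30, 18²≡28 (mod 37).
So the quadratic residues mod 37 are {1, 3, 4, 7, 9, 10, 11, 12, 16, 21, 25, 26, 27, 28, 30, 33, 34, 36}.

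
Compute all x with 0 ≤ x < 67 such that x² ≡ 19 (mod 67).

Since 67 ≡ 3 (mod 4), a square root of 19 is 19^((67+1)/4) = 19^17 mod 67.
Repeated squaring: 19^2≡26, 19^4≡6, 19^8≡36, 19^16≡23 (mod 67).
19^17 = 19^(16+1) ≡ 35 (mod 67).
Check: 35² = 1225 ≡ 19 (mod 67). The two roots are 32 and 35.

32, 35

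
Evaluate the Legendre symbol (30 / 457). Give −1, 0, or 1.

-1

Pull out 2: since 457 ≡ 1 (mod 8), (2/457) = +1.
Reciprocity: 15 ≡ 3 and 457 ≡ 1 (mod 4), so (15/457) = +(457/15).
Reduce top mod 15: now compute (7/15).
Reciprocity: 7 ≡ 3 and 15 ≡ 3 (mod 4), so (7/15) = −(15/7).
Reduce top mod 7: now compute (1/7).
Reached (1/7) = 1. Collecting the sign flips along the way, the symbol is -1.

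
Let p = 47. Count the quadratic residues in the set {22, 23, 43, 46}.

(22/47) = -1 → non-residue.
(23/47) = -1 → non-residue.
(43/47) = -1 → non-residue.
(46/47) = -1 → non-residue.
Total quadratic residues among the 4: 0.

0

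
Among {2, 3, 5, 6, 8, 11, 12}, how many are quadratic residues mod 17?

2

(2/17) = +1 → QR.
(3/17) = -1 → non-residue.
(5/17) = -1 → non-residue.
(6/17) = -1 → non-residue.
(8/17) = +1 → QR.
(11/17) = -1 → non-residue.
(12/17) = -1 → non-residue.
Total quadratic residues among the 7: 2.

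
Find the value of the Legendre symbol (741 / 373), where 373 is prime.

-1

Euler's criterion: (741/373) ≡ 368^186 (mod 373).
368^2 ≡ 25 (mod 373)
368^4 ≡ 252 (mod 373)
368^8 ≡ 94 (mod 373)
368^16 ≡ 257 (mod 373)
368^32 ≡ 28 (mod 373)
368^64 ≡ 38 (mod 373)
368^128 ≡ 325 (mod 373)
368^186 = 368^(128+32+16+8+2) ≡ 372 (mod 373).
Result is 372 ≡ −1, so (741/373) = −1.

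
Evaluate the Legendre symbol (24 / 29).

Pull out 2^3: since 29 ≡ 5 (mod 8), (2/29) = -1, so (2/29)^3 = -1.
Reciprocity: 3 ≡ 3 and 29 ≡ 1 (mod 4), so (3/29) = +(29/3).
Reduce top mod 3: now compute (2/3).
Pull out 2: since 3 ≡ 3 (mod 8), (2/3) = -1.
Reached (1/3) = 1. Collecting the sign flips along the way, the symbol is +1.

1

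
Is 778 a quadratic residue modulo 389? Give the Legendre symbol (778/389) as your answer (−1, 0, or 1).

First reduce: 778 ≡ 0 (mod 389).
Top reduces to 0: gcd > 1, so the symbol is 0.

0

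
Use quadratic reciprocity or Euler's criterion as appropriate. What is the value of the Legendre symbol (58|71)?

Pull out 2: since 71 ≡ 7 (mod 8), (2/71) = +1.
Reciprocity: 29 ≡ 1 and 71 ≡ 3 (mod 4), so (29/71) = +(71/29).
Reduce top mod 29: now compute (13/29).
Reciprocity: 13 ≡ 1 and 29 ≡ 1 (mod 4), so (13/29) = +(29/13).
Reduce top mod 13: now compute (3/13).
Reciprocity: 3 ≡ 3 and 13 ≡ 1 (mod 4), so (3/13) = +(13/3).
Reduce top mod 3: now compute (1/3).
Reached (1/3) = 1. Collecting the sign flips along the way, the symbol is +1.

1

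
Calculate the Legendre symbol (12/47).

1

Pull out 2^2: since 47 ≡ 7 (mod 8), (2/47) = +1, so (2/47)^2 = +1.
Reciprocity: 3 ≡ 3 and 47 ≡ 3 (mod 4), so (3/47) = −(47/3).
Reduce top mod 3: now compute (2/3).
Pull out 2: since 3 ≡ 3 (mod 8), (2/3) = -1.
Reached (1/3) = 1. Collecting the sign flips along the way, the symbol is +1.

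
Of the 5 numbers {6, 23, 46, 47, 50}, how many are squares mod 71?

2

(6/71) = +1 → QR.
(23/71) = -1 → non-residue.
(46/71) = -1 → non-residue.
(47/71) = -1 → non-residue.
(50/71) = +1 → QR.
Total quadratic residues among the 5: 2.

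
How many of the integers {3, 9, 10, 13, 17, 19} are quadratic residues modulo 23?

(3/23) = +1 → QR.
(9/23) = +1 → QR.
(10/23) = -1 → non-residue.
(13/23) = +1 → QR.
(17/23) = -1 → non-residue.
(19/23) = -1 → non-residue.
Total quadratic residues among the 6: 3.

3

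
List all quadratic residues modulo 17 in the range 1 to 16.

Square k = 1,…,8 (k and 17−k give the same square):
1²=1, 2²=4, 3²=9, 4²=16, 5²≡8, 6²≡2, 7²≡15, 8²≡13 (mod 17).
So the quadratic residues mod 17 are {1, 2, 4, 8, 9, 13, 15, 16}.

1,2,4,8,9,13,15,16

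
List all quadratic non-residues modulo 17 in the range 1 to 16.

Square k = 1,…,8 (k and 17−k give the same square):
1²=1, 2²=4, 3²=9, 4²=16, 5²≡8, 6²≡2, 7²≡15, 8²≡13 (mod 17).
The residues are {1, 2, 4, 8, 9, 13, 15, 16}; the non-residues are the remaining 8 nonzero classes.

3, 5, 6, 7, 10, 11, 12, 14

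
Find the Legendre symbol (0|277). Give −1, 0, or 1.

0

Top reduces to 0: gcd > 1, so the symbol is 0.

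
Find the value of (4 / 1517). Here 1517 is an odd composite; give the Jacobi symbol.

Pull out 2^2: since 1517 ≡ 5 (mod 8), (2/1517) = -1, so (2/1517)^2 = +1.
Reached (1/1517) = 1. Collecting the sign flips along the way, the symbol is +1.

1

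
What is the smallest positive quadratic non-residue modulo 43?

2

(2/43) = −1, so 2 is the smallest positive non-residue mod 43.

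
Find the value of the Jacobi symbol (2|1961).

Pull out 2: since 1961 ≡ 1 (mod 8), (2/1961) = +1.
Reached (1/1961) = 1. Collecting the sign flips along the way, the symbol is +1.

1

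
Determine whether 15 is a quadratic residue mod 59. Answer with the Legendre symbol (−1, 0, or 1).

1

Euler's criterion: (15/59) ≡ 15^29 (mod 59).
15^2 ≡ 48 (mod 59)
15^4 ≡ 3 (mod 59)
15^8 ≡ 9 (mod 59)
15^16 ≡ 22 (mod 59)
15^29 = 15^(16+8+4+1) ≡ 1 (mod 59).
Result is 1, so (15/59) = 1.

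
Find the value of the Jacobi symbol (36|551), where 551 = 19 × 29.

1

Pull out 2^2: since 551 ≡ 7 (mod 8), (2/551) = +1, so (2/551)^2 = +1.
Reciprocity: 9 ≡ 1 and 551 ≡ 3 (mod 4), so (9/551) = +(551/9).
Reduce top mod 9: now compute (2/9).
Pull out 2: since 9 ≡ 1 (mod 8), (2/9) = +1.
Reached (1/9) = 1. Collecting the sign flips along the way, the symbol is +1.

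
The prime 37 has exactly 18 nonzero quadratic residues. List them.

Square k = 1,…,18 (k and 37−k give the same square):
1²=1, 2²=4, 3²=9, 4²=16, 5²=25, 6²=36, 7²≡12, 8²≡27, 9²≡7, 10²≡26, 11²≡10, 12²≡33, 13²≡21, 14²≡11, 15²≡3, 16²≡34, 17²≡30, 18²≡28 (mod 37).
So the quadratic residues mod 37 are {1, 3, 4, 7, 9, 10, 11, 12, 16, 21, 25, 26, 27, 28, 30, 33, 34, 36}.

1, 3, 4, 7, 9, 10, 11, 12, 16, 21, 25, 26, 27, 28, 30, 33, 34, 36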